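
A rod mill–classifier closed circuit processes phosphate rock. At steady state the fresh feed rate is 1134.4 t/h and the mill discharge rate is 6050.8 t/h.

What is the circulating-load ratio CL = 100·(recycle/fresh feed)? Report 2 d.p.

Discharge = new feed + return, hence
R = M − F = 6050.8 − 1134.4 = 4916.4 t/h
CL = 100·R/F = 100·4916.4/1134.4 = 433.39 %

CL = 433.39 %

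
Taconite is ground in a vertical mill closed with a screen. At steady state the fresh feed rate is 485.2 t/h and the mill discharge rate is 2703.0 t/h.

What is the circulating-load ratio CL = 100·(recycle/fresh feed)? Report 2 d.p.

Mill node: discharge = fresh + recycle.
R = M − F = 2703.0 − 485.2 = 2217.8 t/h
CL = 100·R/F = 100·2217.8/485.2 = 457.09 %

CL = 457.09 %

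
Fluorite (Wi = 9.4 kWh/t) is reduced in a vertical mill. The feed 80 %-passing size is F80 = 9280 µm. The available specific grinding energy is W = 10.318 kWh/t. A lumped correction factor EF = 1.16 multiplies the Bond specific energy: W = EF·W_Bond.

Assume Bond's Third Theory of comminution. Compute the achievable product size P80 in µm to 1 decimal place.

P80 = 90.7 µm

Bond:  W = 10 Wi (1/√P − 1/√F)
W_Bond = W / EF = 10.318 / 1.16 = 8.8948 kWh/t
⇒ 1/√P80 = W_Bond/(10 Wi) + 1/√F80
  = 8.8948/(10·9.4) + 1/√9280 = 0.094626 + 0.010381 = 0.105007
P80 = (1/0.105007)² = 9.5232² = 90.69 µm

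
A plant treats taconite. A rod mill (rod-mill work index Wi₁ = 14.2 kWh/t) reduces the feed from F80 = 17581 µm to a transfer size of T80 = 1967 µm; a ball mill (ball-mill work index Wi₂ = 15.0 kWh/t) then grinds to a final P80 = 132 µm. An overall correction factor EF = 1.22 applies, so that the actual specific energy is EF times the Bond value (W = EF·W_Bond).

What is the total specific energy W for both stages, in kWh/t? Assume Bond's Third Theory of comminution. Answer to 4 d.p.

W = 10 Wi (1/√P80 − 1/√F80)  [Bond]
Stage 1 (17581→1967 µm, Wi₁=14.2): W₁ = 10·14.2·(0.022547 − 0.007542) = 2.1308 kWh/t
Stage 2 (1967→132 µm, Wi₂=15.0): W₂ = 10·15.0·(0.087039 − 0.022547) = 9.6737 kWh/t
W = W₁ + W₂ = 2.1308 + 9.6737 = 11.8045 kWh/t
Apply correction: 11.8045 × 1.22 = 14.4015 kWh/t

W = 14.4015 kWh/t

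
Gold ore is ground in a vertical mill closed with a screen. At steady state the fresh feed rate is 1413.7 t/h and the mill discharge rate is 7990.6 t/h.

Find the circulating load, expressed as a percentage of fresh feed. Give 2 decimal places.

CL = 465.23 %

M = F + R at steady state, so:
R = M − F = 7990.6 − 1413.7 = 6576.9 t/h
CL = 100·R/F = 100·6576.9/1413.7 = 465.23 %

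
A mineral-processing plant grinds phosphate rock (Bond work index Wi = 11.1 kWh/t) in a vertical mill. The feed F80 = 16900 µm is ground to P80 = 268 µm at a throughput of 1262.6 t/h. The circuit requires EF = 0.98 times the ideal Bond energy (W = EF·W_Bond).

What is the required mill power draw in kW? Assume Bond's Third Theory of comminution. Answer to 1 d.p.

W = 10·Wi·[P80^(−½) − F80^(−½)]
W = 10·11.1·(1/√268 − 1/√16900) = 10·11.1·(0.053392) = 5.9266 kWh/t
Corrected W = EF·W_Bond = 0.98·5.9266 = 5.8080 kWh/t
Mill draw = 5.8080 × 1262.6 = 7333.2 kW

P = 7333.2 kW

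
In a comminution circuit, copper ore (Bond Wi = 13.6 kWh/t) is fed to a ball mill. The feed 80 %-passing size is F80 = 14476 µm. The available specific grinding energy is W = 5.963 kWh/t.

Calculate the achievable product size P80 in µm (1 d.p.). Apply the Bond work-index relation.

W = 10·Wi·[P80^(−½) − F80^(−½)]
P80^(−½) = W/(10 Wi) + F80^(−½)
  = 5.9630/(10·13.6) + 1/√14476 = 0.043846 + 0.008311 = 0.052157
P80 = (1/0.052157)² = 19.1729² = 367.60 µm

P80 = 367.6 µm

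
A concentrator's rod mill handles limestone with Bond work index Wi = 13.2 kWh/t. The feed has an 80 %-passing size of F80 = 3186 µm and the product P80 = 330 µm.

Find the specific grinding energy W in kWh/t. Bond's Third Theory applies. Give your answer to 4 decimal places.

W = 4.9278 kWh/t

Bond: W = 10·Wi·(1/√P80 − 1/√F80)
1/√330 = 0.055048;  1/√3186 = 0.017716
W = 10·13.2·(0.055048 − 0.017716) = 4.9278 kWh/t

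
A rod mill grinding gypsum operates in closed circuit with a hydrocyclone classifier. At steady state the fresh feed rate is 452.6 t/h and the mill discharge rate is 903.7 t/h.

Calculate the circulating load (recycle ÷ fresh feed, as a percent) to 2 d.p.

Steady state: M = F + R.
R = M − F = 903.7 − 452.6 = 451.1 t/h
CL = 100·R/F = 100·451.1/452.6 = 99.67 %

CL = 99.67 %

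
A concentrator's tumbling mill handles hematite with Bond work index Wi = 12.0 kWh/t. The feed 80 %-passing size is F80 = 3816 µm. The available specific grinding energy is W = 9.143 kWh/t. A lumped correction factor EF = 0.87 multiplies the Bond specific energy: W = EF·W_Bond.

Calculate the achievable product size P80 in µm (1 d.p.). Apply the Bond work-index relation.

P80 = 92.9 µm

W = 10·Wi·(P80^(-½) − F80^(-½))
W_Bond = W / EF = 9.143 / 0.87 = 10.5092 kWh/t
⇒ 1/√P80 = W_Bond/(10 Wi) + 1/√F80
  = 10.5092/(10·12.0) + 1/√3816 = 0.087577 + 0.016188 = 0.103765
P80 = (1/0.103765)² = 9.6372² = 92.88 µm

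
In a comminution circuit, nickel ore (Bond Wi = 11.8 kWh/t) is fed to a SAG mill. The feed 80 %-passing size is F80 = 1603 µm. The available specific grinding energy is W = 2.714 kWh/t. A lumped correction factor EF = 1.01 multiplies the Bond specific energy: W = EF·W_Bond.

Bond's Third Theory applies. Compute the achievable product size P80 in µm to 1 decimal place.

P80 = 438.6 µm

W = 10·Wi·[P80^(−½) − F80^(−½)]
W_Bond = W / EF = 2.714 / 1.01 = 2.6871 kWh/t
1/√P80 = 1/√F80 + W_Bond/(10·Wi)
  = 2.6871/(10·11.8) + 1/√1603 = 0.022772 + 0.024977 = 0.047749
P80 = (1/0.047749)² = 20.9429² = 438.61 µm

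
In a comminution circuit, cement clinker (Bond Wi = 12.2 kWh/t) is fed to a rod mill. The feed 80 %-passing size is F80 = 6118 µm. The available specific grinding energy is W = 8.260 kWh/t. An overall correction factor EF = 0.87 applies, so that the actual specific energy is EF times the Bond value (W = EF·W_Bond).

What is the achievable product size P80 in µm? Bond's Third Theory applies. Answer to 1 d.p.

W = 10 Wi (P80^-0.5 − F80^-0.5)
W_Bond = W / EF = 8.260 / 0.87 = 9.4943 kWh/t
P80^-0.5 = F80^-0.5 + W_Bond/(10 Wi)
  = 9.4943/(10·12.2) + 1/√6118 = 0.077822 + 0.012785 = 0.090607
P80 = (1/0.090607)² = 11.0367² = 121.81 µm

P80 = 121.8 µm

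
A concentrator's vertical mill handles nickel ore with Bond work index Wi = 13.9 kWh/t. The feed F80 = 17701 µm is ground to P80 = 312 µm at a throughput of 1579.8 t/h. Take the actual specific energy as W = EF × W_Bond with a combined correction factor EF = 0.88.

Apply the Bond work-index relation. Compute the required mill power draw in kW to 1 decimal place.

W_Bond = 10·Wi·(1/√P₈₀ − 1/√F₈₀)
W = 10·13.9·(1/√312 − 1/√17701) = 10·13.9·(0.049098) = 6.8246 kWh/t
Apply correction: 6.8246 × 0.88 = 6.0056 kWh/t
P_mill = W·ṁ = 6.0056·1579.8 = 9487.7 kW

P = 9487.7 kW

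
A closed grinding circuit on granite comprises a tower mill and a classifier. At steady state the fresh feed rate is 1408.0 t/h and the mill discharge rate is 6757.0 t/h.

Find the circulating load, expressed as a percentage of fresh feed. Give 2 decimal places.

Discharge = new feed + return, hence
R = M − F = 6757.0 − 1408.0 = 5349.0 t/h
CL = 100·R/F = 100·5349.0/1408.0 = 379.90 %

CL = 379.90 %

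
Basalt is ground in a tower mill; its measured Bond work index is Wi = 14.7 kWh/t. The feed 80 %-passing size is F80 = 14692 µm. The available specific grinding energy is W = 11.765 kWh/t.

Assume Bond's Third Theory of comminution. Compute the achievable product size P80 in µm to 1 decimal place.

P80 = 128.3 µm

Bond:  W = 10 Wi (1/√P − 1/√F)
⇒ 1/√P80 = W/(10 Wi) + 1/√F80
  = 11.7650/(10·14.7) + 1/√14692 = 0.080034 + 0.008250 = 0.088284
P80 = (1/0.088284)² = 11.3271² = 128.30 µm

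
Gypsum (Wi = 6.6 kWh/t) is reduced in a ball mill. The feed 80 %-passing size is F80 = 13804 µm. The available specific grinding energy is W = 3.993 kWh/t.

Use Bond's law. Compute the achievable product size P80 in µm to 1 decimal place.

P80 = 210.0 µm

W = 10 Wi (P80^-0.5 − F80^-0.5)
⇒ 1/√P80 = W/(10 Wi) + 1/√F80
  = 3.9930/(10·6.6) + 1/√13804 = 0.060500 + 0.008511 = 0.069011
P80 = (1/0.069011)² = 14.4904² = 209.97 µm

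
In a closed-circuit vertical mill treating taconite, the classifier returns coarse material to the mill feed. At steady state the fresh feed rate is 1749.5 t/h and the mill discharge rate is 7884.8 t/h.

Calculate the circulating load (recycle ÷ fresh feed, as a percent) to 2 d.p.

Mill node: discharge = fresh + recycle.
R = M − F = 7884.8 − 1749.5 = 6135.3 t/h
CL = 100·R/F = 100·6135.3/1749.5 = 350.69 %

CL = 350.69 %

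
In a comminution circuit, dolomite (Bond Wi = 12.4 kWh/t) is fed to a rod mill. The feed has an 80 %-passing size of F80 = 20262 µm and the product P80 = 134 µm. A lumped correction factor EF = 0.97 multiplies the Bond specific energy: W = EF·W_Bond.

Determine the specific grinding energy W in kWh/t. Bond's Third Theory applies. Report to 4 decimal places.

W = 10 Wi (P80^-0.5 − F80^-0.5)
1/√134 = 0.086387;  1/√20262 = 0.007025
W = 10·12.4·(0.086387 − 0.007025) = 9.8408 kWh/t
Corrected W = EF·W_Bond = 0.97·9.8408 = 9.5456 kWh/t

W = 9.5456 kWh/t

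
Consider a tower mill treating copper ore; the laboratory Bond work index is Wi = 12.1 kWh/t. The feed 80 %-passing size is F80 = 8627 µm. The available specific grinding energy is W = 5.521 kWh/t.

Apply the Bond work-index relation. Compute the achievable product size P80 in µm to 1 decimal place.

W_Bond = 10·Wi·(1/√P₈₀ − 1/√F₈₀)
1/√P80 = 1/√F80 + W/(10·Wi)
  = 5.5210/(10·12.1) + 1/√8627 = 0.045628 + 0.010766 = 0.056394
P80 = (1/0.056394)² = 17.7322² = 314.43 µm

P80 = 314.4 µm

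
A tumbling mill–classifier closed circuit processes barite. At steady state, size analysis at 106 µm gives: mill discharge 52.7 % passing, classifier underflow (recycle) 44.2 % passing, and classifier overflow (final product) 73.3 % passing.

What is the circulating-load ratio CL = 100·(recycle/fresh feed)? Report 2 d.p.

Let r = R/F. Size balance at 106 µm:
Fd + Rd = Ru + Fo ⇒ R/F = (o−d)/(d−u)
r = (73.3 − 52.7)/(52.7 − 44.2) = 20.6/8.5 = 2.4235
CL = 100·r = 242.35 %

CL = 242.35 %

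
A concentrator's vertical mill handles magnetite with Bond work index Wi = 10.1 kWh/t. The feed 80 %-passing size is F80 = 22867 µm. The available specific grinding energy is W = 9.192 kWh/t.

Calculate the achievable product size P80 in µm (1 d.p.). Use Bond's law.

P80 = 104.9 µm

Bond: W = 10·Wi·(1/√P80 − 1/√F80)
P80^-0.5 = F80^-0.5 + W/(10 Wi)
  = 9.1920/(10·10.1) + 1/√22867 = 0.091010 + 0.006613 = 0.097623
P80 = (1/0.097623)² = 10.2435² = 104.93 µm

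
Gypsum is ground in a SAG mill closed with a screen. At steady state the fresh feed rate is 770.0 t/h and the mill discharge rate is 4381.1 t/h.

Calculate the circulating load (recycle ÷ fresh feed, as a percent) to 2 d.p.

CL = 468.97 %

M = F + R at steady state, so:
R = M − F = 4381.1 − 770.0 = 3611.1 t/h
CL = 100·R/F = 100·3611.1/770.0 = 468.97 %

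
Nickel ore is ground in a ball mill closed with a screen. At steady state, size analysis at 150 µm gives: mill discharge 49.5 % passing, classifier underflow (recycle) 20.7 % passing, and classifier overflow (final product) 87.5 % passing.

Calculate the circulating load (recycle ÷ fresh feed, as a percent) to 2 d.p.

CL = 131.94 %

Mass balance on the −150 µm fraction:
Fd + Rd = Ru + Fo ⇒ R/F = (o−d)/(d−u)
r = (87.5 − 49.5)/(49.5 − 20.7) = 38.0/28.8 = 1.3194
CL = 100·r = 131.94 %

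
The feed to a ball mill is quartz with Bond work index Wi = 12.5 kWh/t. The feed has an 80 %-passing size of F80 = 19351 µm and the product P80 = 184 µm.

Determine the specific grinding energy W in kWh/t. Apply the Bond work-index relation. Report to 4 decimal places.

W = 8.3165 kWh/t

W = 10 Wi (P80^-0.5 − F80^-0.5)
1/√184 = 0.073721;  1/√19351 = 0.007189
W = 10·12.5·(0.073721 − 0.007189) = 8.3165 kWh/t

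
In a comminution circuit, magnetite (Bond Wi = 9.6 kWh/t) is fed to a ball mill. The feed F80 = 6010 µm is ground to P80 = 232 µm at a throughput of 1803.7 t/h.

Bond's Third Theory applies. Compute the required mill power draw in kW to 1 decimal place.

W = 10 Wi (1/√P80 − 1/√F80)  [Bond]
W = 10·9.6·(1/√232 − 1/√6010) = 10·9.6·(0.052754) = 5.0644 kWh/t
P = W·T = 5.0644·1803.7 = 9134.6 kW

P = 9134.6 kW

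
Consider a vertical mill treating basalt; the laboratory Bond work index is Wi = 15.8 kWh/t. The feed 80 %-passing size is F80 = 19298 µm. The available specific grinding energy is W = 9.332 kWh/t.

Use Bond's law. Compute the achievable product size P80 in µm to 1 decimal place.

P80 = 227.8 µm

W = 10 Wi (1/√P80 − 1/√F80)  [Bond]
⇒ 1/√P80 = W/(10 Wi) + 1/√F80
  = 9.3320/(10·15.8) + 1/√19298 = 0.059063 + 0.007199 = 0.066262
P80 = (1/0.066262)² = 15.0916² = 227.76 µm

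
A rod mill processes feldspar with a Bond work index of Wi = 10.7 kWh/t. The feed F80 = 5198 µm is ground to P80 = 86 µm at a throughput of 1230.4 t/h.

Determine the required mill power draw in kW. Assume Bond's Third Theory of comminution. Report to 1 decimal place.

W = 10·Wi·(P80^(-½) − F80^(-½))
W = 10·10.7·(1/√86 − 1/√5198) = 10·10.7·(0.093963) = 10.0540 kWh/t
Power = W × throughput = 10.0540 kWh/t × 1230.4 t/h = 12370.4 kW

P = 12370.4 kW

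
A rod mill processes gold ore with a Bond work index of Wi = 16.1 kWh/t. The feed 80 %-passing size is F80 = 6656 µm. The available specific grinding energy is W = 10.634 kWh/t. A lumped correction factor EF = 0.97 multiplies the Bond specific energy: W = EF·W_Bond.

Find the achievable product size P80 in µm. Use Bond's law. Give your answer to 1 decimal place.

P80 = 154.9 µm

W = 10 Wi (P80^-0.5 − F80^-0.5)
W_Bond = W / EF = 10.634 / 0.97 = 10.9629 kWh/t
⇒ 1/√P80 = W_Bond/(10·Wi) + 1/√F80
  = 10.9629/(10·16.1) + 1/√6656 = 0.068092 + 0.012257 = 0.080350
P80 = (1/0.080350)² = 12.4456² = 154.89 µm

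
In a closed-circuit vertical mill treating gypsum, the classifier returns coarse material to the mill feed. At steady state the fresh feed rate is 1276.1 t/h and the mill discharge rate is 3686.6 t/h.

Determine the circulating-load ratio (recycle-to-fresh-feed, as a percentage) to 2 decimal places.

CL = 188.90 %

Mill node: discharge = fresh + recycle.
R = M − F = 3686.6 − 1276.1 = 2410.5 t/h
CL = 100·R/F = 100·2410.5/1276.1 = 188.90 %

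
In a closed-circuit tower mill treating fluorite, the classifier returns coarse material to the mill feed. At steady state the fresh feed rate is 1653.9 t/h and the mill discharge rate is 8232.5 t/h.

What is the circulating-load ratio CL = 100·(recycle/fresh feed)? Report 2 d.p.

CL = 397.76 %

M = F + R at steady state, so:
R = M − F = 8232.5 − 1653.9 = 6578.6 t/h
CL = 100·R/F = 100·6578.6/1653.9 = 397.76 %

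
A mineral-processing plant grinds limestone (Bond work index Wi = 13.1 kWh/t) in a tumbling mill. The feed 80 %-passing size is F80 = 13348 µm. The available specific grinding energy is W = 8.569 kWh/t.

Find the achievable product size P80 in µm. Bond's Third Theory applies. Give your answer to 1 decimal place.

P80 = 182.3 µm

W = 10·Wi·[P80^(−½) − F80^(−½)]
P80^-0.5 = F80^-0.5 + W/(10 Wi)
  = 8.5690/(10·13.1) + 1/√13348 = 0.065412 + 0.008655 = 0.074068
P80 = (1/0.074068)² = 13.5012² = 182.28 µm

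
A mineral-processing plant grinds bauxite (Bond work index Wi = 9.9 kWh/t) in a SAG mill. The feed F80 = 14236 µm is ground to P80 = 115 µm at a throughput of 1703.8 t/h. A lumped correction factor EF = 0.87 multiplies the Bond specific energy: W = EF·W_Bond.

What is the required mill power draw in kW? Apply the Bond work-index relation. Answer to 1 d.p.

W = 10 Wi / √P80 − 10 Wi / √F80
W = 10·9.9·(1/√115 − 1/√14236) = 10·9.9·(0.084869) = 8.4021 kWh/t
With EF = 0.87: W = 8.4021·0.87 = 7.3098 kWh/t
Mill draw = 7.3098 × 1703.8 = 12454.4 kW

P = 12454.4 kW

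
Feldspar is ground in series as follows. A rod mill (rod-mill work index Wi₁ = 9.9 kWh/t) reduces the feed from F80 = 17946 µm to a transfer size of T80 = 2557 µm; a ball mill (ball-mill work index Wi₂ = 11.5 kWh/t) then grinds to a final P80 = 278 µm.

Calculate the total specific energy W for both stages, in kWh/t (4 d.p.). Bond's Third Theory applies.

W = 10 Wi / √P80 − 10 Wi / √F80
Stage 1 (17946→2557 µm, Wi₁=9.9): W₁ = 10·9.9·(0.019776 − 0.007465) = 1.2188 kWh/t
Stage 2 (2557→278 µm, Wi₂=11.5): W₂ = 10·11.5·(0.059976 − 0.019776) = 4.6230 kWh/t
W = W₁ + W₂ = 1.2188 + 4.6230 = 5.8418 kWh/t

W = 5.8418 kWh/t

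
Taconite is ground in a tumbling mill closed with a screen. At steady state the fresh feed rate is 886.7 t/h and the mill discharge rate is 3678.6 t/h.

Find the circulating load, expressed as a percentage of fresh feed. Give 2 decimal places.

CL = 314.86 %

M = F + R at steady state, so:
R = M − F = 3678.6 − 886.7 = 2791.9 t/h
CL = 100·R/F = 100·2791.9/886.7 = 314.86 %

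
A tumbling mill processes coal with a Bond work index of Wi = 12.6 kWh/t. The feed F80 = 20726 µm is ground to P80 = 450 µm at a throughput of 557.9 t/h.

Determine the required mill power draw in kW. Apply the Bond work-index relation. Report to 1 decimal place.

P = 2825.5 kW

Bond: W = 10·Wi·(1/√P80 − 1/√F80)
W = 10·12.6·(1/√450 − 1/√20726) = 10·12.6·(0.040194) = 5.0645 kWh/t
P = W·T = 5.0645·557.9 = 2825.5 kW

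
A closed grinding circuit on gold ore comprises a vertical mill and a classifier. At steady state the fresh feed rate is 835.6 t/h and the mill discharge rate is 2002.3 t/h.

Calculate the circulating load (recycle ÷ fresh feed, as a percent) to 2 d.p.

Mill node: discharge = fresh + recycle.
R = M − F = 2002.3 − 835.6 = 1166.7 t/h
CL = 100·R/F = 100·1166.7/835.6 = 139.62 %

CL = 139.62 %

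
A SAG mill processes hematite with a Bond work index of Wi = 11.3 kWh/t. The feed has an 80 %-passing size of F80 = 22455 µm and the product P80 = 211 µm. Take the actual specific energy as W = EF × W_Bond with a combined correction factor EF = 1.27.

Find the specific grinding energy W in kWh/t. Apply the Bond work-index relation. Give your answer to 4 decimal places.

W = 10 Wi (1/√P80 − 1/√F80)  [Bond]
1/√211 = 0.068843;  1/√22455 = 0.006673
W = 10·11.3·(0.068843 − 0.006673) = 7.0252 kWh/t
With EF = 1.27: W = 7.0252·1.27 = 8.9219 kWh/t

W = 8.9219 kWh/t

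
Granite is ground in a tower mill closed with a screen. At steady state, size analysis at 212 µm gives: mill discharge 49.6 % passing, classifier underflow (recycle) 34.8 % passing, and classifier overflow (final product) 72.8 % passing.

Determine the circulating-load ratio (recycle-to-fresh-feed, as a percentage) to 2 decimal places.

CL = 156.76 %

Mass balance on the −212 µm fraction:
(1+r)·d = r·u + o ⇒ r = (o−d)/(d−u)
r = (72.8 − 49.6)/(49.6 − 34.8) = 23.2/14.8 = 1.5676
CL = 100·r = 156.76 %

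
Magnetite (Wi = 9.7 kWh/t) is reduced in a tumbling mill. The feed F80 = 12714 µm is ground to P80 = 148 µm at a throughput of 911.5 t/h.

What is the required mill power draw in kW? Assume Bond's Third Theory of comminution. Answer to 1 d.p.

P = 6483.6 kW

Bond:  W = 10 Wi (1/√P − 1/√F)
W = 10·9.7·(1/√148 − 1/√12714) = 10·9.7·(0.073331) = 7.1131 kWh/t
Mill draw = 7.1131 × 911.5 = 6483.6 kW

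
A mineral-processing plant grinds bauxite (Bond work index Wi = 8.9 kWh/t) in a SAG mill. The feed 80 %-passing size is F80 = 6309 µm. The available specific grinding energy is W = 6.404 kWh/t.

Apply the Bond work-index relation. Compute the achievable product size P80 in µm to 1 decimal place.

W = 10 Wi / √P80 − 10 Wi / √F80
⇒ 1/√P80 = W/(10·Wi) + 1/√F80
  = 6.4040/(10·8.9) + 1/√6309 = 0.071955 + 0.012590 = 0.084545
P80 = (1/0.084545)² = 11.8280² = 139.90 µm

P80 = 139.9 µm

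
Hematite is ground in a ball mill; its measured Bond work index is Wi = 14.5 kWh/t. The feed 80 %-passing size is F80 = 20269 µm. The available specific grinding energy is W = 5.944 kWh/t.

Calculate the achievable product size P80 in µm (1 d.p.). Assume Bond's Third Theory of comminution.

W = 10·Wi·(P80^(-½) − F80^(-½))
⇒ 1/√P80 = W/(10 Wi) + 1/√F80
  = 5.9440/(10·14.5) + 1/√20269 = 0.040993 + 0.007024 = 0.048017
P80 = (1/0.048017)² = 20.8259² = 433.72 µm

P80 = 433.7 µm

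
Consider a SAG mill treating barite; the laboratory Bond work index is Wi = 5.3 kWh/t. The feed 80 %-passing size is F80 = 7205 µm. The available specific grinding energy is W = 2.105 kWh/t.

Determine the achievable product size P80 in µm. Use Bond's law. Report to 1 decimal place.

W = 10 Wi / √P80 − 10 Wi / √F80
P80^(−½) = W/(10 Wi) + F80^(−½)
  = 2.1050/(10·5.3) + 1/√7205 = 0.039717 + 0.011781 = 0.051498
P80 = (1/0.051498)² = 19.4182² = 377.07 µm

P80 = 377.1 µm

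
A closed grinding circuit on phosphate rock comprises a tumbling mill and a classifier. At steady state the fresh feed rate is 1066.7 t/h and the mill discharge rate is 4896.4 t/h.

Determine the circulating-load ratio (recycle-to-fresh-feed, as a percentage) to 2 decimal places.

CL = 359.02 %

Steady state: M = F + R.
R = M − F = 4896.4 − 1066.7 = 3829.7 t/h
CL = 100·R/F = 100·3829.7/1066.7 = 359.02 %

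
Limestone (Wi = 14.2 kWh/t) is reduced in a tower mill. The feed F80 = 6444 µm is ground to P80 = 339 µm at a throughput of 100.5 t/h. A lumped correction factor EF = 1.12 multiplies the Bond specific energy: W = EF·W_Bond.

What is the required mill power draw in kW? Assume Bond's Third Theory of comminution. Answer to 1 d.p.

W = 10 Wi / √P80 − 10 Wi / √F80
W = 10·14.2·(1/√339 − 1/√6444) = 10·14.2·(0.041855) = 5.9435 kWh/t
With EF = 1.12: W = 5.9435·1.12 = 6.6567 kWh/t
Mill draw = 6.6567 × 100.5 = 669.0 kW

P = 669.0 kW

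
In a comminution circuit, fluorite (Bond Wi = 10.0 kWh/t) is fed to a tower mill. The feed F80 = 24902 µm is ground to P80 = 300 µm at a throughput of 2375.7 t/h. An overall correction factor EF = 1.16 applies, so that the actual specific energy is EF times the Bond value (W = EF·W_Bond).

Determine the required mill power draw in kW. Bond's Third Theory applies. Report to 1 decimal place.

Bond:  W = 10 Wi (1/√P − 1/√F)
W = 10·10.0·(1/√300 − 1/√24902) = 10·10.0·(0.051398) = 5.1398 kWh/t
With EF = 1.16: W = 5.1398·1.16 = 5.9622 kWh/t
P = W·T = 5.9622·2375.7 = 14164.3 kW

P = 14164.3 kW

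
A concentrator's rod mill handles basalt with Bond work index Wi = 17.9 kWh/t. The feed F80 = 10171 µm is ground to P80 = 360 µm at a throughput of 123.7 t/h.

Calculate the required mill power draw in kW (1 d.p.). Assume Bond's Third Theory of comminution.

P = 947.4 kW

Bond: W = 10·Wi·(1/√P80 − 1/√F80)
W = 10·17.9·(1/√360 − 1/√10171) = 10·17.9·(0.042789) = 7.6592 kWh/t
P_mill = W·ṁ = 7.6592·123.7 = 947.4 kW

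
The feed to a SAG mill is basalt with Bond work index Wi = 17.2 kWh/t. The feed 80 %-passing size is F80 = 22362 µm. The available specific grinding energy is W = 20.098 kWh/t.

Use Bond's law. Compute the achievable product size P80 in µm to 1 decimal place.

P80 = 65.5 µm

W = 10·Wi·[P80^(−½) − F80^(−½)]
⇒ 1/√P80 = W/(10·Wi) + 1/√F80
  = 20.0980/(10·17.2) + 1/√22362 = 0.116849 + 0.006687 = 0.123536
P80 = (1/0.123536)² = 8.0948² = 65.53 µm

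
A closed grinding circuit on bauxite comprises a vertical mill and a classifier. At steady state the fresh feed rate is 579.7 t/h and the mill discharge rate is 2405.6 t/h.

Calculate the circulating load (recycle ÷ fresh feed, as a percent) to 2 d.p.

CL = 314.97 %

Mill node: discharge = fresh + recycle.
R = M − F = 2405.6 − 579.7 = 1825.9 t/h
CL = 100·R/F = 100·1825.9/579.7 = 314.97 %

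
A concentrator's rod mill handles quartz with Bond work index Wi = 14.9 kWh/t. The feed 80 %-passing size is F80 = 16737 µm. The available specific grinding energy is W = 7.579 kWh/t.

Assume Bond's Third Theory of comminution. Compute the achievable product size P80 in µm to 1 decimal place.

P80 = 291.3 µm

W = 10·Wi·[P80^(−½) − F80^(−½)]
P80^(−½) = W/(10 Wi) + F80^(−½)
  = 7.5790/(10·14.9) + 1/√16737 = 0.050866 + 0.007730 = 0.058595
P80 = (1/0.058595)² = 17.0662² = 291.25 µm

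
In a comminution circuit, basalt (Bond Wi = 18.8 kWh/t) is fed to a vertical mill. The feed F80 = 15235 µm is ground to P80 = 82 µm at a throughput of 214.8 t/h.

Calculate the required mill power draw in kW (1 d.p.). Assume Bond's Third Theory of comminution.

W = 10 Wi (1/√P80 − 1/√F80)  [Bond]
W = 10·18.8·(1/√82 − 1/√15235) = 10·18.8·(0.102330) = 19.2380 kWh/t
Power = W × throughput = 19.2380 kWh/t × 214.8 t/h = 4132.3 kW

P = 4132.3 kW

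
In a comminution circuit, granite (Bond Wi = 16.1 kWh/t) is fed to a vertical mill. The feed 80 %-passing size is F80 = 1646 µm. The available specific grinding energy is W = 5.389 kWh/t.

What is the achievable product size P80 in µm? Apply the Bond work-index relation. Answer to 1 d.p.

W = 10 Wi (1/√P80 − 1/√F80)  [Bond]
P80^-0.5 = F80^-0.5 + W/(10 Wi)
  = 5.3890/(10·16.1) + 1/√1646 = 0.033472 + 0.024648 = 0.058120
P80 = (1/0.058120)² = 17.2057² = 296.04 µm

P80 = 296.0 µm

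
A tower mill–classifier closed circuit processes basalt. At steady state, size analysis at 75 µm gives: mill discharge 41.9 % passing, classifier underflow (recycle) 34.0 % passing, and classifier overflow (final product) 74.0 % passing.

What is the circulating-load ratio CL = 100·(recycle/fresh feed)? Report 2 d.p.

Let r = R/F. Size balance at 75 µm:
d + r·d = r·u + o → r(d−u) = o−d
r = (74.0 − 41.9)/(41.9 − 34.0) = 32.1/7.9 = 4.0633
CL = 100·r = 406.33 %

CL = 406.33 %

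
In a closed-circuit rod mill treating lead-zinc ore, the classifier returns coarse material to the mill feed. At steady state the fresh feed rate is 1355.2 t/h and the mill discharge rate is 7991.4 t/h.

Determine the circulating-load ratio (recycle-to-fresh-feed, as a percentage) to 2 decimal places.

CL = 489.68 %

Mill node: discharge = fresh + recycle.
R = M − F = 7991.4 − 1355.2 = 6636.2 t/h
CL = 100·R/F = 100·6636.2/1355.2 = 489.68 %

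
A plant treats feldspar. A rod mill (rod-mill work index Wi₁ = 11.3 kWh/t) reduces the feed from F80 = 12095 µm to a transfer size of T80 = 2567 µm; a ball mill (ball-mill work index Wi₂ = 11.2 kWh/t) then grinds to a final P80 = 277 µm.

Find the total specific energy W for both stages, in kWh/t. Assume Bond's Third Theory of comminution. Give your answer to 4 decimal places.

Bond: W = 10·Wi·(1/√P80 − 1/√F80)
Stage 1 (12095→2567 µm, Wi₁=11.3): W₁ = 10·11.3·(0.019737 − 0.009093) = 1.2028 kWh/t
Stage 2 (2567→277 µm, Wi₂=11.2): W₂ = 10·11.2·(0.060084 − 0.019737) = 4.5189 kWh/t
W = W₁ + W₂ = 1.2028 + 4.5189 = 5.7217 kWh/t

W = 5.7217 kWh/t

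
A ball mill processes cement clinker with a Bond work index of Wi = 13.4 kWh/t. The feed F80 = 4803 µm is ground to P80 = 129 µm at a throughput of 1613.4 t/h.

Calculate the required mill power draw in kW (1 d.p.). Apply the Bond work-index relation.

P = 15915.4 kW

Bond:  W = 10 Wi (1/√P − 1/√F)
W = 10·13.4·(1/√129 − 1/√4803) = 10·13.4·(0.073616) = 9.8645 kWh/t
Power = W × throughput = 9.8645 kWh/t × 1613.4 t/h = 15915.4 kW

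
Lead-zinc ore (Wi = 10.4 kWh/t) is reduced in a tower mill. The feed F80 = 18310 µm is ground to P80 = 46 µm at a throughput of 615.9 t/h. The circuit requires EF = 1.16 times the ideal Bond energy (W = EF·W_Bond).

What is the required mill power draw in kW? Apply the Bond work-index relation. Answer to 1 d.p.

W_Bond = 10·Wi·(1/√P₈₀ − 1/√F₈₀)
W = 10·10.4·(1/√46 − 1/√18310) = 10·10.4·(0.140052) = 14.5654 kWh/t
With EF = 1.16: W = 14.5654·1.16 = 16.8958 kWh/t
P = W·T = 16.8958·615.9 = 10406.2 kW

P = 10406.2 kW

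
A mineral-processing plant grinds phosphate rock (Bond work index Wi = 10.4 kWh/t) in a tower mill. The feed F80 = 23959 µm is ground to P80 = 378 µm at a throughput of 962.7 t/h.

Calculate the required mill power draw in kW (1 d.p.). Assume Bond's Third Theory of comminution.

P = 4502.8 kW

Bond:  W = 10 Wi (1/√P − 1/√F)
W = 10·10.4·(1/√378 − 1/√23959) = 10·10.4·(0.044974) = 4.6773 kWh/t
Mill draw = 4.6773 × 962.7 = 4502.8 kW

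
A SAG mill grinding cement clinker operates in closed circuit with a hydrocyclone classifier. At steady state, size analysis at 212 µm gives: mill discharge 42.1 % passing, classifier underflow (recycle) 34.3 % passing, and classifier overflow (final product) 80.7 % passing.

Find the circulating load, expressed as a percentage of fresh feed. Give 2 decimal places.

CL = 494.87 %

Two-product formula at 212 µm:
(1+r)·d = r·u + o ⇒ r = (o−d)/(d−u)
r = (80.7 − 42.1)/(42.1 − 34.3) = 38.6/7.8 = 4.9487
CL = 100·r = 494.87 %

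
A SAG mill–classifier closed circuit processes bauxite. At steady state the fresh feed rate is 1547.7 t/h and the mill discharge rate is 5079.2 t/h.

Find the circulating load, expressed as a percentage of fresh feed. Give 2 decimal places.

CL = 228.18 %

Discharge = new feed + return, hence
R = M − F = 5079.2 − 1547.7 = 3531.5 t/h
CL = 100·R/F = 100·3531.5/1547.7 = 228.18 %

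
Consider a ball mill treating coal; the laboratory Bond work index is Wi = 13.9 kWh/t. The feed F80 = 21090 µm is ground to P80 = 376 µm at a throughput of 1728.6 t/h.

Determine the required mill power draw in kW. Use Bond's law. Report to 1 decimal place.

W = 10·Wi·[P80^(−½) − F80^(−½)]
W = 10·13.9·(1/√376 − 1/√21090) = 10·13.9·(0.044685) = 6.2112 kWh/t
P_mill = W·ṁ = 6.2112·1728.6 = 10736.7 kW

P = 10736.7 kW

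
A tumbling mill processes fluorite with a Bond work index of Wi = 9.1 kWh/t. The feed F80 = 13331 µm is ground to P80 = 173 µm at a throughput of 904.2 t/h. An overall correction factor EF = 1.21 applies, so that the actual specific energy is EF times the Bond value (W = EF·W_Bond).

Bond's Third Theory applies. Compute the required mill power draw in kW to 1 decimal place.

W = 10 Wi (P80^-0.5 − F80^-0.5)
W = 10·9.1·(1/√173 − 1/√13331) = 10·9.1·(0.067368) = 6.1304 kWh/t
W_actual = 1.21 × 6.1304 = 7.4178 kWh/t
Mill draw = 7.4178 × 904.2 = 6707.2 kW

P = 6707.2 kW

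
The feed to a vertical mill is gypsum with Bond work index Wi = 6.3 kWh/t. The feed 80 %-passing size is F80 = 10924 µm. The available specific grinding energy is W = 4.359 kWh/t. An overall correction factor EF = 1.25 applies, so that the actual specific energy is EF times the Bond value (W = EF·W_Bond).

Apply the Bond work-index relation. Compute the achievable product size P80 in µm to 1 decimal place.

W = 10 Wi / √P80 − 10 Wi / √F80
W_Bond = W / EF = 4.359 / 1.25 = 3.4872 kWh/t
⇒ 1/√P80 = W_Bond/(10·Wi) + 1/√F80
  = 3.4872/(10·6.3) + 1/√10924 = 0.055352 + 0.009568 = 0.064920
P80 = (1/0.064920)² = 15.4035² = 237.27 µm

P80 = 237.3 µm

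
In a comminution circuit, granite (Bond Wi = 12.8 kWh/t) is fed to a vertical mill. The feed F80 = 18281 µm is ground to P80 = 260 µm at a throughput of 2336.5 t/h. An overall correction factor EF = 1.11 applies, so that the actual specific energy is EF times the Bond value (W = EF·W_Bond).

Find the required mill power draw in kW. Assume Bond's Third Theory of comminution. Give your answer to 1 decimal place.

P = 18132.6 kW

Bond: W = 10·Wi·(1/√P80 − 1/√F80)
W = 10·12.8·(1/√260 − 1/√18281) = 10·12.8·(0.054621) = 6.9915 kWh/t
Apply correction: 6.9915 × 1.11 = 7.7606 kWh/t
P_mill = W·ṁ = 7.7606·2336.5 = 18132.6 kW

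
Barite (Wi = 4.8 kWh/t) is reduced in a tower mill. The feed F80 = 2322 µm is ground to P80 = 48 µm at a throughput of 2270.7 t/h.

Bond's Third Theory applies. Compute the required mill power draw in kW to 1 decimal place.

W = 10·Wi·[P80^(−½) − F80^(−½)]
W = 10·4.8·(1/√48 − 1/√2322) = 10·4.8·(0.123585) = 5.9321 kWh/t
P_mill = W·ṁ = 5.9321·2270.7 = 13470.0 kW

P = 13470.0 kW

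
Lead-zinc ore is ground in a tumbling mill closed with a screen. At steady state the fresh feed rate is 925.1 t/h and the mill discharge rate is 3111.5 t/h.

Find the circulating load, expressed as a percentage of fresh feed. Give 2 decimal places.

CL = 236.34 %

Mill node: discharge = fresh + recycle.
R = M − F = 3111.5 − 925.1 = 2186.4 t/h
CL = 100·R/F = 100·2186.4/925.1 = 236.34 %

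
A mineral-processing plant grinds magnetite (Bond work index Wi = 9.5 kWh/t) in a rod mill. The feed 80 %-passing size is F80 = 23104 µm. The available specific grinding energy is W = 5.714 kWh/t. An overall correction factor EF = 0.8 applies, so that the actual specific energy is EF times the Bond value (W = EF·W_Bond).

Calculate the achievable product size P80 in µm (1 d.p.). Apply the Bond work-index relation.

W = 10·Wi·(P80^(-½) − F80^(-½))
W_Bond = W / EF = 5.714 / 0.8 = 7.1425 kWh/t
⇒ 1/√P80 = W_Bond/(10·Wi) + 1/√F80
  = 7.1425/(10·9.5) + 1/√23104 = 0.075184 + 0.006579 = 0.081763
P80 = (1/0.081763)² = 12.2304² = 149.58 µm

P80 = 149.6 µm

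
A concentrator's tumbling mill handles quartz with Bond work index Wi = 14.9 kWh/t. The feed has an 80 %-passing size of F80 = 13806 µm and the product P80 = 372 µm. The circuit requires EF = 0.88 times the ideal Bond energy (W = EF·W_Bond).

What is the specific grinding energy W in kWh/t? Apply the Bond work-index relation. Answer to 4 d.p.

W = 10 Wi (1/√P80 − 1/√F80)  [Bond]
1/√372 = 0.051848;  1/√13806 = 0.008511
W = 10·14.9·(0.051848 − 0.008511) = 6.4572 kWh/t
W_actual = 0.88 × 6.4572 = 5.6823 kWh/t

W = 5.6823 kWh/t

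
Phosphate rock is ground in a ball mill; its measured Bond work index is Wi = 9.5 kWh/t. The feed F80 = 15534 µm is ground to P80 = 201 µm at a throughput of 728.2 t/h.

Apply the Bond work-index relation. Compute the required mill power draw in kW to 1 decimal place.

W = 10 Wi (P80^-0.5 − F80^-0.5)
W = 10·9.5·(1/√201 − 1/√15534) = 10·9.5·(0.062511) = 5.9386 kWh/t
P_mill = W·ṁ = 5.9386·728.2 = 4324.5 kW

P = 4324.5 kW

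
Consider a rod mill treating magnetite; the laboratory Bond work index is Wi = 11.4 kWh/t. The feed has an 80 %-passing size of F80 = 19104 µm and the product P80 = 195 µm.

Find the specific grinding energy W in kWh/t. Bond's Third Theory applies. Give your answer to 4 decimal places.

W = 7.3389 kWh/t

Bond:  W = 10 Wi (1/√P − 1/√F)
1/√195 = 0.071611;  1/√19104 = 0.007235
W = 10·11.4·(0.071611 − 0.007235) = 7.3389 kWh/t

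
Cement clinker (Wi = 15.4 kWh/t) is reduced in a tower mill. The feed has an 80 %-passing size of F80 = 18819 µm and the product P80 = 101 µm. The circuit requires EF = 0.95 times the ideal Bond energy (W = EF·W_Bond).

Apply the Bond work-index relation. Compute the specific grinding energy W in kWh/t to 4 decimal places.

W = 13.4909 kWh/t

W = 10 Wi (P80^-0.5 − F80^-0.5)
1/√101 = 0.099504;  1/√18819 = 0.007290
W = 10·15.4·(0.099504 − 0.007290) = 14.2010 kWh/t
With EF = 0.95: W = 14.2010·0.95 = 13.4909 kWh/t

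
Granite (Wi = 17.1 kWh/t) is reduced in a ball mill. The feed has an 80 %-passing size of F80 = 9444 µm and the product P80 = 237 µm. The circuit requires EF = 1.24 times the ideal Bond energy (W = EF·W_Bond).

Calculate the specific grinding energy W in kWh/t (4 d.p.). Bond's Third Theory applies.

W = 11.5916 kWh/t

W = 10 Wi (P80^-0.5 − F80^-0.5)
1/√237 = 0.064957;  1/√9444 = 0.010290
W = 10·17.1·(0.064957 − 0.010290) = 9.3480 kWh/t
W_actual = 1.24 × 9.3480 = 11.5916 kWh/t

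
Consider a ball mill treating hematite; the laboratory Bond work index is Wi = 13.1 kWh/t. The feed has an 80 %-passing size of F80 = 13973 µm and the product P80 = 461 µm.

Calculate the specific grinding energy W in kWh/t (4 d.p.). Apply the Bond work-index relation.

W = 10 Wi / √P80 − 10 Wi / √F80
1/√461 = 0.046575;  1/√13973 = 0.008460
W = 10·13.1·(0.046575 − 0.008460) = 4.9931 kWh/t

W = 4.9931 kWh/t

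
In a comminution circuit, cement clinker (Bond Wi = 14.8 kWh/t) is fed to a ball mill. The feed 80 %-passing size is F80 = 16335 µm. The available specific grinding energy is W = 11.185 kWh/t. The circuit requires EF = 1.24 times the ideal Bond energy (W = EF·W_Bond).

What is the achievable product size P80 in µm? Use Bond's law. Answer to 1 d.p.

W = 10 Wi (P80^-0.5 − F80^-0.5)
W_Bond = W / EF = 11.185 / 1.24 = 9.0202 kWh/t
1/√P80 = 1/√F80 + W_Bond/(10·Wi)
  = 9.0202/(10·14.8) + 1/√16335 = 0.060947 + 0.007824 = 0.068771
P80 = (1/0.068771)² = 14.5410² = 211.44 µm

P80 = 211.4 µm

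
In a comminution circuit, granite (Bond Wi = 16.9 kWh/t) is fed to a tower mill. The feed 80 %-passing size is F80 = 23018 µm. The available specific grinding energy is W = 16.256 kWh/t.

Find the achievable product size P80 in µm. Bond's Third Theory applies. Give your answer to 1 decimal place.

W = 10 Wi / √P80 − 10 Wi / √F80
P80^(−½) = W/(10 Wi) + F80^(−½)
  = 16.2560/(10·16.9) + 1/√23018 = 0.096189 + 0.006591 = 0.102781
P80 = (1/0.102781)² = 9.7295² = 94.66 µm

P80 = 94.7 µm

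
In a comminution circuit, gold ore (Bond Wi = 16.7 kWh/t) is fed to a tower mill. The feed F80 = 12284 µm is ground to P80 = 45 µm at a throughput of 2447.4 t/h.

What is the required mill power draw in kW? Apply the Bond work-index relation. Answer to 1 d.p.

W = 10·Wi·(P80^(-½) − F80^(-½))
W = 10·16.7·(1/√45 − 1/√12284) = 10·16.7·(0.140049) = 23.3881 kWh/t
P_mill = W·ṁ = 23.3881·2447.4 = 57240.1 kW

P = 57240.1 kW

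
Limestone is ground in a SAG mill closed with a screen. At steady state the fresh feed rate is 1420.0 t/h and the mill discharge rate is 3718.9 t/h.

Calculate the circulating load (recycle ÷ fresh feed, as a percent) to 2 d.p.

CL = 161.89 %

Steady state: M = F + R.
R = M − F = 3718.9 − 1420.0 = 2298.9 t/h
CL = 100·R/F = 100·2298.9/1420.0 = 161.89 %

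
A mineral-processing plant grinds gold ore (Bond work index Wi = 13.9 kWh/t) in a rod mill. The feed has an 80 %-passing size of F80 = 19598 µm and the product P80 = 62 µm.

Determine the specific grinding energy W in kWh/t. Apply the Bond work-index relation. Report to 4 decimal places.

W = 10·Wi·(P80^(-½) − F80^(-½))
1/√62 = 0.127000;  1/√19598 = 0.007143
W = 10·13.9·(0.127000 − 0.007143) = 16.6601 kWh/t

W = 16.6601 kWh/t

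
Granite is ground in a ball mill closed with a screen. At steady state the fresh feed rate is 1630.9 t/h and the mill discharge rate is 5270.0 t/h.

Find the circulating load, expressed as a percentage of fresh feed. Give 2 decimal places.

Steady state: M = F + R.
R = M − F = 5270.0 − 1630.9 = 3639.1 t/h
CL = 100·R/F = 100·3639.1/1630.9 = 223.13 %

CL = 223.13 %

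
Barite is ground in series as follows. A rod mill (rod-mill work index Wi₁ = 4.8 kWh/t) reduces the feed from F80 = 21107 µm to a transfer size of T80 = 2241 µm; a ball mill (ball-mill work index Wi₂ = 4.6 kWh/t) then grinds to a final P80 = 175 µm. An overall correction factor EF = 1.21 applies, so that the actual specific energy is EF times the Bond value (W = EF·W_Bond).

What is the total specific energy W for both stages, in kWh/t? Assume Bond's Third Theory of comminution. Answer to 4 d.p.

W = 10·Wi·[P80^(−½) − F80^(−½)]
Stage 1 (21107→2241 µm, Wi₁=4.8): W₁ = 10·4.8·(0.021124 − 0.006883) = 0.6836 kWh/t
Stage 2 (2241→175 µm, Wi₂=4.6): W₂ = 10·4.6·(0.075593 − 0.021124) = 2.5056 kWh/t
W = W₁ + W₂ = 0.6836 + 2.5056 = 3.1891 kWh/t
Corrected W = EF·W_Bond = 1.21·3.1891 = 3.8588 kWh/t

W = 3.8588 kWh/t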